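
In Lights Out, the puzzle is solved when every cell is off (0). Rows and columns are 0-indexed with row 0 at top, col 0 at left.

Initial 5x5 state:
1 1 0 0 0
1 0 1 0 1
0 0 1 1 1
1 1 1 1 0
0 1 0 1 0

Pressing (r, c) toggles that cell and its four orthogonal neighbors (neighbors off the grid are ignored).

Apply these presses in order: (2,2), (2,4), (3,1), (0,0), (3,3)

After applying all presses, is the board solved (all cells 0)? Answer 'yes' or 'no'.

Answer: yes

Derivation:
After press 1 at (2,2):
1 1 0 0 0
1 0 0 0 1
0 1 0 0 1
1 1 0 1 0
0 1 0 1 0

After press 2 at (2,4):
1 1 0 0 0
1 0 0 0 0
0 1 0 1 0
1 1 0 1 1
0 1 0 1 0

After press 3 at (3,1):
1 1 0 0 0
1 0 0 0 0
0 0 0 1 0
0 0 1 1 1
0 0 0 1 0

After press 4 at (0,0):
0 0 0 0 0
0 0 0 0 0
0 0 0 1 0
0 0 1 1 1
0 0 0 1 0

After press 5 at (3,3):
0 0 0 0 0
0 0 0 0 0
0 0 0 0 0
0 0 0 0 0
0 0 0 0 0

Lights still on: 0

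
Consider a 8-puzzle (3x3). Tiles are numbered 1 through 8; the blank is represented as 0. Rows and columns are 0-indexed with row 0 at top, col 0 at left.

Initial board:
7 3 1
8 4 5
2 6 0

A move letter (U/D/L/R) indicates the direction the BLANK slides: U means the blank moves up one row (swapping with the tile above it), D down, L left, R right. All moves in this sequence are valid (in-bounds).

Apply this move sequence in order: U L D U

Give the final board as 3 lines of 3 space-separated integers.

Answer: 7 3 1
8 0 4
2 6 5

Derivation:
After move 1 (U):
7 3 1
8 4 0
2 6 5

After move 2 (L):
7 3 1
8 0 4
2 6 5

After move 3 (D):
7 3 1
8 6 4
2 0 5

After move 4 (U):
7 3 1
8 0 4
2 6 5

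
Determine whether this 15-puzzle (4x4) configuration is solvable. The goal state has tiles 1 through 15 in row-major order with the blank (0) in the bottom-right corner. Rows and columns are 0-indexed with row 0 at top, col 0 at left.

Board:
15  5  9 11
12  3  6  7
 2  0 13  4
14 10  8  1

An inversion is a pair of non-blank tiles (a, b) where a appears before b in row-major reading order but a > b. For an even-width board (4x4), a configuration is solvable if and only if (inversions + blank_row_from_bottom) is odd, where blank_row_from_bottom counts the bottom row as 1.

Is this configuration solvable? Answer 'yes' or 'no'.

Inversions: 61
Blank is in row 2 (0-indexed from top), which is row 2 counting from the bottom (bottom = 1).
61 + 2 = 63, which is odd, so the puzzle is solvable.

Answer: yes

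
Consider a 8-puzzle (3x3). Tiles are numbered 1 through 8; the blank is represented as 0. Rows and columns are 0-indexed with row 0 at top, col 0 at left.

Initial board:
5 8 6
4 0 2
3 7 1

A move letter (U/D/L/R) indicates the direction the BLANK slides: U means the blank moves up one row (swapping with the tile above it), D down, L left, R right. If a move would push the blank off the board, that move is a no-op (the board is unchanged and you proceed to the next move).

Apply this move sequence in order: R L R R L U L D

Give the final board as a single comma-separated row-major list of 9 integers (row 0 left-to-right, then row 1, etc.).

Answer: 4, 5, 6, 0, 8, 2, 3, 7, 1

Derivation:
After move 1 (R):
5 8 6
4 2 0
3 7 1

After move 2 (L):
5 8 6
4 0 2
3 7 1

After move 3 (R):
5 8 6
4 2 0
3 7 1

After move 4 (R):
5 8 6
4 2 0
3 7 1

After move 5 (L):
5 8 6
4 0 2
3 7 1

After move 6 (U):
5 0 6
4 8 2
3 7 1

After move 7 (L):
0 5 6
4 8 2
3 7 1

After move 8 (D):
4 5 6
0 8 2
3 7 1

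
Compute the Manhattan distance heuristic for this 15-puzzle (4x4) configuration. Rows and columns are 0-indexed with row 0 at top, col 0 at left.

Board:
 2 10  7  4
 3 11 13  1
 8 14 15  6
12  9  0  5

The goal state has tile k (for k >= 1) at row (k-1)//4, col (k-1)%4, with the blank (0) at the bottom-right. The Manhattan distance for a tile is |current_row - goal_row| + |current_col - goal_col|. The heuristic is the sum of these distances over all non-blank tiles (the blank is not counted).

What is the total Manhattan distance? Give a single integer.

Tile 2: (0,0)->(0,1) = 1
Tile 10: (0,1)->(2,1) = 2
Tile 7: (0,2)->(1,2) = 1
Tile 4: (0,3)->(0,3) = 0
Tile 3: (1,0)->(0,2) = 3
Tile 11: (1,1)->(2,2) = 2
Tile 13: (1,2)->(3,0) = 4
Tile 1: (1,3)->(0,0) = 4
Tile 8: (2,0)->(1,3) = 4
Tile 14: (2,1)->(3,1) = 1
Tile 15: (2,2)->(3,2) = 1
Tile 6: (2,3)->(1,1) = 3
Tile 12: (3,0)->(2,3) = 4
Tile 9: (3,1)->(2,0) = 2
Tile 5: (3,3)->(1,0) = 5
Sum: 1 + 2 + 1 + 0 + 3 + 2 + 4 + 4 + 4 + 1 + 1 + 3 + 4 + 2 + 5 = 37

Answer: 37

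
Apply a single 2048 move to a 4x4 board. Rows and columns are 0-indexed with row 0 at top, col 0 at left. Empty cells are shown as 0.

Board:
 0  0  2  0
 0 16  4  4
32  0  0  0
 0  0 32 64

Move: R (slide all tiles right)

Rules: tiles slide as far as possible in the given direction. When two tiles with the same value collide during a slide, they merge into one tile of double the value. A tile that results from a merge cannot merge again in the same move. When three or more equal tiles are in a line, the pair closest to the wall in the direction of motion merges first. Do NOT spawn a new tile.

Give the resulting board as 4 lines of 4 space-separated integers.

Slide right:
row 0: [0, 0, 2, 0] -> [0, 0, 0, 2]
row 1: [0, 16, 4, 4] -> [0, 0, 16, 8]
row 2: [32, 0, 0, 0] -> [0, 0, 0, 32]
row 3: [0, 0, 32, 64] -> [0, 0, 32, 64]

Answer:  0  0  0  2
 0  0 16  8
 0  0  0 32
 0  0 32 64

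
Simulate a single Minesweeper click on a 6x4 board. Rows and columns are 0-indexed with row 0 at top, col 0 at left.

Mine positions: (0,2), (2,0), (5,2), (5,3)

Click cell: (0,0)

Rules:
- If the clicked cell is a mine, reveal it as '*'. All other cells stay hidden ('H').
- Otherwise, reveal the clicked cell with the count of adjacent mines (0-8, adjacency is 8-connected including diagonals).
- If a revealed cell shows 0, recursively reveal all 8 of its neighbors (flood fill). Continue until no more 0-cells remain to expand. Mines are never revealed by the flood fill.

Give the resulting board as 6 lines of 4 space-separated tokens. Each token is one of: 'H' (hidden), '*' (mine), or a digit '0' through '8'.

0 1 H H
1 2 H H
H H H H
H H H H
H H H H
H H H H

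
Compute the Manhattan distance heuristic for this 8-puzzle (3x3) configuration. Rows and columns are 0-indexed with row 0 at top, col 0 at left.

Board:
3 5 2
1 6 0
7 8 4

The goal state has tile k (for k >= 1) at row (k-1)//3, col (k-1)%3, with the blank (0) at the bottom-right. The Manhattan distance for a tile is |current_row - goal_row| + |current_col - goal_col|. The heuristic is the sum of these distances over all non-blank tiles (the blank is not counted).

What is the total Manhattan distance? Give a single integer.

Answer: 9

Derivation:
Tile 3: (0,0)->(0,2) = 2
Tile 5: (0,1)->(1,1) = 1
Tile 2: (0,2)->(0,1) = 1
Tile 1: (1,0)->(0,0) = 1
Tile 6: (1,1)->(1,2) = 1
Tile 7: (2,0)->(2,0) = 0
Tile 8: (2,1)->(2,1) = 0
Tile 4: (2,2)->(1,0) = 3
Sum: 2 + 1 + 1 + 1 + 1 + 0 + 0 + 3 = 9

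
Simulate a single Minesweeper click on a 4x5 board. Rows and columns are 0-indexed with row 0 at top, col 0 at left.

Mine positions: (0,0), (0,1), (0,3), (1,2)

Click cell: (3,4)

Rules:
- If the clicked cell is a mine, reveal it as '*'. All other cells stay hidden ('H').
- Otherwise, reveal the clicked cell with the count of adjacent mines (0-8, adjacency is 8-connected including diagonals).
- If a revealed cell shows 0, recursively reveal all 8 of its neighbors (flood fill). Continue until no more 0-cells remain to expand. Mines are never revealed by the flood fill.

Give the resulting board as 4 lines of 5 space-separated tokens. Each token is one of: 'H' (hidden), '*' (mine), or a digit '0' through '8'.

H H H H H
2 3 H 2 1
0 1 1 1 0
0 0 0 0 0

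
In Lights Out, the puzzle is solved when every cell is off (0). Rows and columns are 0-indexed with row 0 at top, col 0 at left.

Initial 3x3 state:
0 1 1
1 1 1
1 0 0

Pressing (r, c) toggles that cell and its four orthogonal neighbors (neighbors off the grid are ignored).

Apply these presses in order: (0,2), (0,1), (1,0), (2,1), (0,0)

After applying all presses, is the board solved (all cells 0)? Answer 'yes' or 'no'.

After press 1 at (0,2):
0 0 0
1 1 0
1 0 0

After press 2 at (0,1):
1 1 1
1 0 0
1 0 0

After press 3 at (1,0):
0 1 1
0 1 0
0 0 0

After press 4 at (2,1):
0 1 1
0 0 0
1 1 1

After press 5 at (0,0):
1 0 1
1 0 0
1 1 1

Lights still on: 6

Answer: no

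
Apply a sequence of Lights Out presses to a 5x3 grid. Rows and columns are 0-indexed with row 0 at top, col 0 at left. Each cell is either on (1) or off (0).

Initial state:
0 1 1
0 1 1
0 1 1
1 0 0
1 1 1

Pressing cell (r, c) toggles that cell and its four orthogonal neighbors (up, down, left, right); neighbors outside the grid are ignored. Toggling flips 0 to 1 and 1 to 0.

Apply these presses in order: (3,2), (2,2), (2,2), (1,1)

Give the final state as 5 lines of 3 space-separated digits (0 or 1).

Answer: 0 0 1
1 0 0
0 0 0
1 1 1
1 1 0

Derivation:
After press 1 at (3,2):
0 1 1
0 1 1
0 1 0
1 1 1
1 1 0

After press 2 at (2,2):
0 1 1
0 1 0
0 0 1
1 1 0
1 1 0

After press 3 at (2,2):
0 1 1
0 1 1
0 1 0
1 1 1
1 1 0

After press 4 at (1,1):
0 0 1
1 0 0
0 0 0
1 1 1
1 1 0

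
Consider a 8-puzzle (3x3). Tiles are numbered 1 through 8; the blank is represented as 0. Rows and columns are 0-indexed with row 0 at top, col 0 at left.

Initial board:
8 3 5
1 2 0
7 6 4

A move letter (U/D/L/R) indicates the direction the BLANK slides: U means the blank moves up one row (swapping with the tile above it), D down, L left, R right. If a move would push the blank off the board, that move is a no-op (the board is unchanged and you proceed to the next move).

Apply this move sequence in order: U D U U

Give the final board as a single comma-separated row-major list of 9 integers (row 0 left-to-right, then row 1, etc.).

Answer: 8, 3, 0, 1, 2, 5, 7, 6, 4

Derivation:
After move 1 (U):
8 3 0
1 2 5
7 6 4

After move 2 (D):
8 3 5
1 2 0
7 6 4

After move 3 (U):
8 3 0
1 2 5
7 6 4

After move 4 (U):
8 3 0
1 2 5
7 6 4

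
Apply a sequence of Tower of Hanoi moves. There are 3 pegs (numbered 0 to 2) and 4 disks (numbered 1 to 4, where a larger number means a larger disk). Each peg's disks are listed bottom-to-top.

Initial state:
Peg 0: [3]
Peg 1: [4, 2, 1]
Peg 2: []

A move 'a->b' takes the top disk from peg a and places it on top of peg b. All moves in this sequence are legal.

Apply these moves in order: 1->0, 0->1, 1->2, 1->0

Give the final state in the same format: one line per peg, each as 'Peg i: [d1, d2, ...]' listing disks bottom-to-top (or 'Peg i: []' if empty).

Answer: Peg 0: [3, 2]
Peg 1: [4]
Peg 2: [1]

Derivation:
After move 1 (1->0):
Peg 0: [3, 1]
Peg 1: [4, 2]
Peg 2: []

After move 2 (0->1):
Peg 0: [3]
Peg 1: [4, 2, 1]
Peg 2: []

After move 3 (1->2):
Peg 0: [3]
Peg 1: [4, 2]
Peg 2: [1]

After move 4 (1->0):
Peg 0: [3, 2]
Peg 1: [4]
Peg 2: [1]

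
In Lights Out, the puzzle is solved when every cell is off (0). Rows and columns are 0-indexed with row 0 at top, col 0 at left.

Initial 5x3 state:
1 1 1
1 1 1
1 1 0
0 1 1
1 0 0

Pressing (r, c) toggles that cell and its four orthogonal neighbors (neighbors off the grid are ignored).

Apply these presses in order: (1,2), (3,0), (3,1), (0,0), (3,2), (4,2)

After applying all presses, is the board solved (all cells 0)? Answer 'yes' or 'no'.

Answer: yes

Derivation:
After press 1 at (1,2):
1 1 0
1 0 0
1 1 1
0 1 1
1 0 0

After press 2 at (3,0):
1 1 0
1 0 0
0 1 1
1 0 1
0 0 0

After press 3 at (3,1):
1 1 0
1 0 0
0 0 1
0 1 0
0 1 0

After press 4 at (0,0):
0 0 0
0 0 0
0 0 1
0 1 0
0 1 0

After press 5 at (3,2):
0 0 0
0 0 0
0 0 0
0 0 1
0 1 1

After press 6 at (4,2):
0 0 0
0 0 0
0 0 0
0 0 0
0 0 0

Lights still on: 0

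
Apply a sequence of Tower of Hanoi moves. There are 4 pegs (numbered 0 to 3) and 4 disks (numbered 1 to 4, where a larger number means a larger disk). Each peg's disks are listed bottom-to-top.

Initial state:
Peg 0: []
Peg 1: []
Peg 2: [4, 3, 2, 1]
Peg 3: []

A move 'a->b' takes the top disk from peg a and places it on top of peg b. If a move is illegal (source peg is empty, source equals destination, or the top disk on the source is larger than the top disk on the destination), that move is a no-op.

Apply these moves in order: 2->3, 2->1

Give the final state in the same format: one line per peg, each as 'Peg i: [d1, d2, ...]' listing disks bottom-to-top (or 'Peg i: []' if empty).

After move 1 (2->3):
Peg 0: []
Peg 1: []
Peg 2: [4, 3, 2]
Peg 3: [1]

After move 2 (2->1):
Peg 0: []
Peg 1: [2]
Peg 2: [4, 3]
Peg 3: [1]

Answer: Peg 0: []
Peg 1: [2]
Peg 2: [4, 3]
Peg 3: [1]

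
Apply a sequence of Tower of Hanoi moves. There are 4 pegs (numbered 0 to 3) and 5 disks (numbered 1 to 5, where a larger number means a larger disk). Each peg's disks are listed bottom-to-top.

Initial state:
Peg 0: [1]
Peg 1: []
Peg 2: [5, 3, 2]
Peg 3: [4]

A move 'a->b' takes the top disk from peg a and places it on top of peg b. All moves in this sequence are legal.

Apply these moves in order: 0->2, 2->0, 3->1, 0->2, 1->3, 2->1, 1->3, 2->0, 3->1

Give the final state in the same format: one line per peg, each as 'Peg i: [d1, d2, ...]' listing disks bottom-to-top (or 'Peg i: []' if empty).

After move 1 (0->2):
Peg 0: []
Peg 1: []
Peg 2: [5, 3, 2, 1]
Peg 3: [4]

After move 2 (2->0):
Peg 0: [1]
Peg 1: []
Peg 2: [5, 3, 2]
Peg 3: [4]

After move 3 (3->1):
Peg 0: [1]
Peg 1: [4]
Peg 2: [5, 3, 2]
Peg 3: []

After move 4 (0->2):
Peg 0: []
Peg 1: [4]
Peg 2: [5, 3, 2, 1]
Peg 3: []

After move 5 (1->3):
Peg 0: []
Peg 1: []
Peg 2: [5, 3, 2, 1]
Peg 3: [4]

After move 6 (2->1):
Peg 0: []
Peg 1: [1]
Peg 2: [5, 3, 2]
Peg 3: [4]

After move 7 (1->3):
Peg 0: []
Peg 1: []
Peg 2: [5, 3, 2]
Peg 3: [4, 1]

After move 8 (2->0):
Peg 0: [2]
Peg 1: []
Peg 2: [5, 3]
Peg 3: [4, 1]

After move 9 (3->1):
Peg 0: [2]
Peg 1: [1]
Peg 2: [5, 3]
Peg 3: [4]

Answer: Peg 0: [2]
Peg 1: [1]
Peg 2: [5, 3]
Peg 3: [4]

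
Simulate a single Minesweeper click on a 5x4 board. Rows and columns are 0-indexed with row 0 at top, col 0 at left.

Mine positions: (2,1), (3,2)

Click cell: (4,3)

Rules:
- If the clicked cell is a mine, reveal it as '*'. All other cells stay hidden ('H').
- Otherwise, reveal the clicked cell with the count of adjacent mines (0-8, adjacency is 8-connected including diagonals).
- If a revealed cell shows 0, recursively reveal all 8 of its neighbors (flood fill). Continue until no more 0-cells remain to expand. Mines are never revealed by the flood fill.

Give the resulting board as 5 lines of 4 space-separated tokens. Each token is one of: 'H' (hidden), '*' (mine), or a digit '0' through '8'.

H H H H
H H H H
H H H H
H H H H
H H H 1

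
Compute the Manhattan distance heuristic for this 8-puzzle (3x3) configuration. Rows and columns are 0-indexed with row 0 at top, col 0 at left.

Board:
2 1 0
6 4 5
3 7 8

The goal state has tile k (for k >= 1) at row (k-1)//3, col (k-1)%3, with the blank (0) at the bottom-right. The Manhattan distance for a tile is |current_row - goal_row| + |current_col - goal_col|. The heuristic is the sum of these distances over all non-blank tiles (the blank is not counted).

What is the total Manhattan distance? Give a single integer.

Answer: 12

Derivation:
Tile 2: at (0,0), goal (0,1), distance |0-0|+|0-1| = 1
Tile 1: at (0,1), goal (0,0), distance |0-0|+|1-0| = 1
Tile 6: at (1,0), goal (1,2), distance |1-1|+|0-2| = 2
Tile 4: at (1,1), goal (1,0), distance |1-1|+|1-0| = 1
Tile 5: at (1,2), goal (1,1), distance |1-1|+|2-1| = 1
Tile 3: at (2,0), goal (0,2), distance |2-0|+|0-2| = 4
Tile 7: at (2,1), goal (2,0), distance |2-2|+|1-0| = 1
Tile 8: at (2,2), goal (2,1), distance |2-2|+|2-1| = 1
Sum: 1 + 1 + 2 + 1 + 1 + 4 + 1 + 1 = 12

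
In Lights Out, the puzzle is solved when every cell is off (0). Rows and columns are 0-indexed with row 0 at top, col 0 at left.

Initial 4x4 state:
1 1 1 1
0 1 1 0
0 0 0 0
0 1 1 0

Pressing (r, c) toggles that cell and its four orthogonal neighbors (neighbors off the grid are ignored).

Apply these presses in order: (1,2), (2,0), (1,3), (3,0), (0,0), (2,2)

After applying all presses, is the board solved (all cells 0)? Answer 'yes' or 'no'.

After press 1 at (1,2):
1 1 0 1
0 0 0 1
0 0 1 0
0 1 1 0

After press 2 at (2,0):
1 1 0 1
1 0 0 1
1 1 1 0
1 1 1 0

After press 3 at (1,3):
1 1 0 0
1 0 1 0
1 1 1 1
1 1 1 0

After press 4 at (3,0):
1 1 0 0
1 0 1 0
0 1 1 1
0 0 1 0

After press 5 at (0,0):
0 0 0 0
0 0 1 0
0 1 1 1
0 0 1 0

After press 6 at (2,2):
0 0 0 0
0 0 0 0
0 0 0 0
0 0 0 0

Lights still on: 0

Answer: yes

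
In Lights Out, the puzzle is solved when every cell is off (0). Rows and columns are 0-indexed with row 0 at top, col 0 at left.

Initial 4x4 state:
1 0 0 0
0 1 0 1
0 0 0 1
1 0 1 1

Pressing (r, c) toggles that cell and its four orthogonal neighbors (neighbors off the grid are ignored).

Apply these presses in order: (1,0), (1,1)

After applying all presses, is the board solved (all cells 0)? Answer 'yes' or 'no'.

Answer: no

Derivation:
After press 1 at (1,0):
0 0 0 0
1 0 0 1
1 0 0 1
1 0 1 1

After press 2 at (1,1):
0 1 0 0
0 1 1 1
1 1 0 1
1 0 1 1

Lights still on: 10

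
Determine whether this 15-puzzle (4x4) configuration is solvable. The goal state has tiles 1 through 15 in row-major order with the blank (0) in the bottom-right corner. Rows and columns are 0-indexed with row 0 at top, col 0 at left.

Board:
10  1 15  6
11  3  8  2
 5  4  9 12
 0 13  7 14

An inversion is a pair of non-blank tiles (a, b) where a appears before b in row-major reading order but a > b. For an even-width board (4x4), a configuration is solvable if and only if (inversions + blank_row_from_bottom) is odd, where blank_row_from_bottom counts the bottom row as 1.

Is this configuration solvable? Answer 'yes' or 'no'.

Answer: no

Derivation:
Inversions: 41
Blank is in row 3 (0-indexed from top), which is row 1 counting from the bottom (bottom = 1).
41 + 1 = 42, which is even, so the puzzle is not solvable.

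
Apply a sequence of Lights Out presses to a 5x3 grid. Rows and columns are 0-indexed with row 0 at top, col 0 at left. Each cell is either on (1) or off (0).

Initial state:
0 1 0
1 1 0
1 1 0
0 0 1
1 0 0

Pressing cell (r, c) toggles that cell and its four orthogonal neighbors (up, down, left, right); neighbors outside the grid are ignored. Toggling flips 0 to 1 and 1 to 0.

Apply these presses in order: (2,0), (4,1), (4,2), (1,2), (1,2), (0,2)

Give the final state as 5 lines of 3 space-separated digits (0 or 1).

Answer: 0 0 1
0 1 1
0 0 0
1 1 0
0 0 0

Derivation:
After press 1 at (2,0):
0 1 0
0 1 0
0 0 0
1 0 1
1 0 0

After press 2 at (4,1):
0 1 0
0 1 0
0 0 0
1 1 1
0 1 1

After press 3 at (4,2):
0 1 0
0 1 0
0 0 0
1 1 0
0 0 0

After press 4 at (1,2):
0 1 1
0 0 1
0 0 1
1 1 0
0 0 0

After press 5 at (1,2):
0 1 0
0 1 0
0 0 0
1 1 0
0 0 0

After press 6 at (0,2):
0 0 1
0 1 1
0 0 0
1 1 0
0 0 0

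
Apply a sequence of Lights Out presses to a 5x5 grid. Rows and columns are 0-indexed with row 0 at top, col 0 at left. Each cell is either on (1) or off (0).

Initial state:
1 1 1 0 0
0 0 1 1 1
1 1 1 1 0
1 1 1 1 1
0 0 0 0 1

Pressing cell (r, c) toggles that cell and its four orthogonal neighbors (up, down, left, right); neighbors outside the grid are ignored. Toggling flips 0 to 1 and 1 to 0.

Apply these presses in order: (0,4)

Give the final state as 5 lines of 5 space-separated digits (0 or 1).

After press 1 at (0,4):
1 1 1 1 1
0 0 1 1 0
1 1 1 1 0
1 1 1 1 1
0 0 0 0 1

Answer: 1 1 1 1 1
0 0 1 1 0
1 1 1 1 0
1 1 1 1 1
0 0 0 0 1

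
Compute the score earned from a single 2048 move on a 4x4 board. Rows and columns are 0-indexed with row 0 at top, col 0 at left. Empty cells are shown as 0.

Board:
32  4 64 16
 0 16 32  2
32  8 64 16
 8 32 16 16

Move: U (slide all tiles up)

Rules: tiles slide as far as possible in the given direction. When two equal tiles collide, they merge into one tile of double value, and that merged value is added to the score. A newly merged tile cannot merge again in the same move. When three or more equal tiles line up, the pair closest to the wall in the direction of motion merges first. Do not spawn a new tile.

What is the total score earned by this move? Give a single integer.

Slide up:
col 0: [32, 0, 32, 8] -> [64, 8, 0, 0]  score +64 (running 64)
col 1: [4, 16, 8, 32] -> [4, 16, 8, 32]  score +0 (running 64)
col 2: [64, 32, 64, 16] -> [64, 32, 64, 16]  score +0 (running 64)
col 3: [16, 2, 16, 16] -> [16, 2, 32, 0]  score +32 (running 96)
Board after move:
64  4 64 16
 8 16 32  2
 0  8 64 32
 0 32 16  0

Answer: 96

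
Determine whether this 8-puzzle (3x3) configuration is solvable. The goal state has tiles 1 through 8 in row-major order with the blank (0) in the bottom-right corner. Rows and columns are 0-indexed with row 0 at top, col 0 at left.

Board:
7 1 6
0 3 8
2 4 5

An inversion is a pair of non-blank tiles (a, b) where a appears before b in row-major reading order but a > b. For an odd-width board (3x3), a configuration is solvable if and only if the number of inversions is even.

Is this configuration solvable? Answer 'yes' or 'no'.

Answer: yes

Derivation:
Inversions (pairs i<j in row-major order where tile[i] > tile[j] > 0): 14
14 is even, so the puzzle is solvable.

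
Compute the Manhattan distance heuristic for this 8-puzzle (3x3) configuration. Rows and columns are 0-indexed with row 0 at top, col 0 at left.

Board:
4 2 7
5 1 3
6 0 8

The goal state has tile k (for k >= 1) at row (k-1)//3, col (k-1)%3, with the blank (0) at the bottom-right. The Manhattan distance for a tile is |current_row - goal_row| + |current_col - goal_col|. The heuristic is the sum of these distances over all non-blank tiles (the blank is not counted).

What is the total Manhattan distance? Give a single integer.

Tile 4: (0,0)->(1,0) = 1
Tile 2: (0,1)->(0,1) = 0
Tile 7: (0,2)->(2,0) = 4
Tile 5: (1,0)->(1,1) = 1
Tile 1: (1,1)->(0,0) = 2
Tile 3: (1,2)->(0,2) = 1
Tile 6: (2,0)->(1,2) = 3
Tile 8: (2,2)->(2,1) = 1
Sum: 1 + 0 + 4 + 1 + 2 + 1 + 3 + 1 = 13

Answer: 13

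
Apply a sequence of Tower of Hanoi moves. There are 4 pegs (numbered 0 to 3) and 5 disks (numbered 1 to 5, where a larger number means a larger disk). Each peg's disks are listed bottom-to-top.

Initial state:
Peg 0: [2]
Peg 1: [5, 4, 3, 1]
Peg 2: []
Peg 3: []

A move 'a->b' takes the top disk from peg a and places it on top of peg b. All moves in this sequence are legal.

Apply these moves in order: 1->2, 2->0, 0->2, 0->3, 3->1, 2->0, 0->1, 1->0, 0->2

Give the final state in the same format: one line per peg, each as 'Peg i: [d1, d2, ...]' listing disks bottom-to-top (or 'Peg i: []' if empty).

After move 1 (1->2):
Peg 0: [2]
Peg 1: [5, 4, 3]
Peg 2: [1]
Peg 3: []

After move 2 (2->0):
Peg 0: [2, 1]
Peg 1: [5, 4, 3]
Peg 2: []
Peg 3: []

After move 3 (0->2):
Peg 0: [2]
Peg 1: [5, 4, 3]
Peg 2: [1]
Peg 3: []

After move 4 (0->3):
Peg 0: []
Peg 1: [5, 4, 3]
Peg 2: [1]
Peg 3: [2]

After move 5 (3->1):
Peg 0: []
Peg 1: [5, 4, 3, 2]
Peg 2: [1]
Peg 3: []

After move 6 (2->0):
Peg 0: [1]
Peg 1: [5, 4, 3, 2]
Peg 2: []
Peg 3: []

After move 7 (0->1):
Peg 0: []
Peg 1: [5, 4, 3, 2, 1]
Peg 2: []
Peg 3: []

After move 8 (1->0):
Peg 0: [1]
Peg 1: [5, 4, 3, 2]
Peg 2: []
Peg 3: []

After move 9 (0->2):
Peg 0: []
Peg 1: [5, 4, 3, 2]
Peg 2: [1]
Peg 3: []

Answer: Peg 0: []
Peg 1: [5, 4, 3, 2]
Peg 2: [1]
Peg 3: []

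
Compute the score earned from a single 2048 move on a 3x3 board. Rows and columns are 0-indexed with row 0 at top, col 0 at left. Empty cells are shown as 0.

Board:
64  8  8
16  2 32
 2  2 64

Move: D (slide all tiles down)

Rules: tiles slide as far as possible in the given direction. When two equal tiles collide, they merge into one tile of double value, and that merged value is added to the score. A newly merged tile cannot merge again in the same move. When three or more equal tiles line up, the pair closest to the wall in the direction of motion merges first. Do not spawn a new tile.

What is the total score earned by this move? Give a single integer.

Slide down:
col 0: [64, 16, 2] -> [64, 16, 2]  score +0 (running 0)
col 1: [8, 2, 2] -> [0, 8, 4]  score +4 (running 4)
col 2: [8, 32, 64] -> [8, 32, 64]  score +0 (running 4)
Board after move:
64  0  8
16  8 32
 2  4 64

Answer: 4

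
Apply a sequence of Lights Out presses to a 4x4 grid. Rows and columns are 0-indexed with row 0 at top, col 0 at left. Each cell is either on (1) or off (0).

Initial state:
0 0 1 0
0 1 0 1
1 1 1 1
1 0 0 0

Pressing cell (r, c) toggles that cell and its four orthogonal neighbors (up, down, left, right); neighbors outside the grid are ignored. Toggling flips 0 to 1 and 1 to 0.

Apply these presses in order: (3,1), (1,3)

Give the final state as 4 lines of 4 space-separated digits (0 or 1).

After press 1 at (3,1):
0 0 1 0
0 1 0 1
1 0 1 1
0 1 1 0

After press 2 at (1,3):
0 0 1 1
0 1 1 0
1 0 1 0
0 1 1 0

Answer: 0 0 1 1
0 1 1 0
1 0 1 0
0 1 1 0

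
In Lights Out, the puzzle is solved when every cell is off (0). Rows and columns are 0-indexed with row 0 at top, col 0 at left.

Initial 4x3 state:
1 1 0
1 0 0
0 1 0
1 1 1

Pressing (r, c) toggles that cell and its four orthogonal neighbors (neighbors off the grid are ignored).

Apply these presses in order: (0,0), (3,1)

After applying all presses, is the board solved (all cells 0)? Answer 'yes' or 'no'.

After press 1 at (0,0):
0 0 0
0 0 0
0 1 0
1 1 1

After press 2 at (3,1):
0 0 0
0 0 0
0 0 0
0 0 0

Lights still on: 0

Answer: yes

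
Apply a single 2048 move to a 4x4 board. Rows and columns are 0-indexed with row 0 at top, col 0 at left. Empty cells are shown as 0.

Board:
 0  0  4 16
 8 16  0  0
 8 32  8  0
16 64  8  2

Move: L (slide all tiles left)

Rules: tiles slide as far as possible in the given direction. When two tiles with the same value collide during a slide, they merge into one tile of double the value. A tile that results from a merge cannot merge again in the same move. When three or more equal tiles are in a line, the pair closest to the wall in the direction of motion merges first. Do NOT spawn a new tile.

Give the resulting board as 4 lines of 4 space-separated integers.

Answer:  4 16  0  0
 8 16  0  0
 8 32  8  0
16 64  8  2

Derivation:
Slide left:
row 0: [0, 0, 4, 16] -> [4, 16, 0, 0]
row 1: [8, 16, 0, 0] -> [8, 16, 0, 0]
row 2: [8, 32, 8, 0] -> [8, 32, 8, 0]
row 3: [16, 64, 8, 2] -> [16, 64, 8, 2]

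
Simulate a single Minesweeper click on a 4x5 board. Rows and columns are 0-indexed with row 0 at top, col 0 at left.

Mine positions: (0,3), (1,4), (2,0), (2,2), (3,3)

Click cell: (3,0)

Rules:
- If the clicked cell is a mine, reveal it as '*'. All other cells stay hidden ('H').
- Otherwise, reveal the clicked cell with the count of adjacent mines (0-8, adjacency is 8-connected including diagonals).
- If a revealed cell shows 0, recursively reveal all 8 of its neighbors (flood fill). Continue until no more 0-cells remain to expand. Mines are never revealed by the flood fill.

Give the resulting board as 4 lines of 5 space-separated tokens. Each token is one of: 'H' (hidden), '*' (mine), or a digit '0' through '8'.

H H H H H
H H H H H
H H H H H
1 H H H H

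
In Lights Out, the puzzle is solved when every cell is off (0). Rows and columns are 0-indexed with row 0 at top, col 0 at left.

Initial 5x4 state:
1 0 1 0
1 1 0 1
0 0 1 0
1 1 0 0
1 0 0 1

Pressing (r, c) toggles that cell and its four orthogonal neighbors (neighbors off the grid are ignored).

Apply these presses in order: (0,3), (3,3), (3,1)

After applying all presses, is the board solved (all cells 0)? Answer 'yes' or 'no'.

After press 1 at (0,3):
1 0 0 1
1 1 0 0
0 0 1 0
1 1 0 0
1 0 0 1

After press 2 at (3,3):
1 0 0 1
1 1 0 0
0 0 1 1
1 1 1 1
1 0 0 0

After press 3 at (3,1):
1 0 0 1
1 1 0 0
0 1 1 1
0 0 0 1
1 1 0 0

Lights still on: 10

Answer: no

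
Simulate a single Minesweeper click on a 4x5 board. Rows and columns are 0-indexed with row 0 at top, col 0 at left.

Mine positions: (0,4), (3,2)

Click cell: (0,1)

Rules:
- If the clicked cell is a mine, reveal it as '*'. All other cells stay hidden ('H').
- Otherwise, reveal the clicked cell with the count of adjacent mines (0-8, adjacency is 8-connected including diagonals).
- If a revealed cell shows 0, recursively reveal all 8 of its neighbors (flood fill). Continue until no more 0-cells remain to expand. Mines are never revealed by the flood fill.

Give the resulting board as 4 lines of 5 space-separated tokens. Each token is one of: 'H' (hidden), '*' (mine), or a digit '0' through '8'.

0 0 0 1 H
0 0 0 1 H
0 1 1 1 H
0 1 H H H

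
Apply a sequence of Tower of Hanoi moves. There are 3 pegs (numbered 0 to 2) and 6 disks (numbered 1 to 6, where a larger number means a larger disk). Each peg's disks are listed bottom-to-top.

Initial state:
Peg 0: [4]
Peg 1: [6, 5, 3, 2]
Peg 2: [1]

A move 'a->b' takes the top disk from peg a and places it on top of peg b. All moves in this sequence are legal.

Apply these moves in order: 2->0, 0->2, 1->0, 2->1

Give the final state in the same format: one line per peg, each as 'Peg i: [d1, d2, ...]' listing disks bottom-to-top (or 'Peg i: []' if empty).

After move 1 (2->0):
Peg 0: [4, 1]
Peg 1: [6, 5, 3, 2]
Peg 2: []

After move 2 (0->2):
Peg 0: [4]
Peg 1: [6, 5, 3, 2]
Peg 2: [1]

After move 3 (1->0):
Peg 0: [4, 2]
Peg 1: [6, 5, 3]
Peg 2: [1]

After move 4 (2->1):
Peg 0: [4, 2]
Peg 1: [6, 5, 3, 1]
Peg 2: []

Answer: Peg 0: [4, 2]
Peg 1: [6, 5, 3, 1]
Peg 2: []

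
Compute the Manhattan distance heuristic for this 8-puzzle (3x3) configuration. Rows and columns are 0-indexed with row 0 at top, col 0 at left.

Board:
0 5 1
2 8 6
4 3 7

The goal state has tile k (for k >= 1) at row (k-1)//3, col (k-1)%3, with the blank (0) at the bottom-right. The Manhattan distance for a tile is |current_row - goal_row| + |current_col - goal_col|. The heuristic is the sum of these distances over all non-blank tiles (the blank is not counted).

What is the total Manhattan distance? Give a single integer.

Answer: 12

Derivation:
Tile 5: at (0,1), goal (1,1), distance |0-1|+|1-1| = 1
Tile 1: at (0,2), goal (0,0), distance |0-0|+|2-0| = 2
Tile 2: at (1,0), goal (0,1), distance |1-0|+|0-1| = 2
Tile 8: at (1,1), goal (2,1), distance |1-2|+|1-1| = 1
Tile 6: at (1,2), goal (1,2), distance |1-1|+|2-2| = 0
Tile 4: at (2,0), goal (1,0), distance |2-1|+|0-0| = 1
Tile 3: at (2,1), goal (0,2), distance |2-0|+|1-2| = 3
Tile 7: at (2,2), goal (2,0), distance |2-2|+|2-0| = 2
Sum: 1 + 2 + 2 + 1 + 0 + 1 + 3 + 2 = 12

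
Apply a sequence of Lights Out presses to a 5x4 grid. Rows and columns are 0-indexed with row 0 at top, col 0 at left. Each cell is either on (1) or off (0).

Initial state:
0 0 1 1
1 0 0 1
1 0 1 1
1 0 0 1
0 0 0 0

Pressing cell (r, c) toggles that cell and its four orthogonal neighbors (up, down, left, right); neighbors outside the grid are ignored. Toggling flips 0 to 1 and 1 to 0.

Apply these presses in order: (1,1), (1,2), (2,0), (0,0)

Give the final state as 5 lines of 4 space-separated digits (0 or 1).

After press 1 at (1,1):
0 1 1 1
0 1 1 1
1 1 1 1
1 0 0 1
0 0 0 0

After press 2 at (1,2):
0 1 0 1
0 0 0 0
1 1 0 1
1 0 0 1
0 0 0 0

After press 3 at (2,0):
0 1 0 1
1 0 0 0
0 0 0 1
0 0 0 1
0 0 0 0

After press 4 at (0,0):
1 0 0 1
0 0 0 0
0 0 0 1
0 0 0 1
0 0 0 0

Answer: 1 0 0 1
0 0 0 0
0 0 0 1
0 0 0 1
0 0 0 0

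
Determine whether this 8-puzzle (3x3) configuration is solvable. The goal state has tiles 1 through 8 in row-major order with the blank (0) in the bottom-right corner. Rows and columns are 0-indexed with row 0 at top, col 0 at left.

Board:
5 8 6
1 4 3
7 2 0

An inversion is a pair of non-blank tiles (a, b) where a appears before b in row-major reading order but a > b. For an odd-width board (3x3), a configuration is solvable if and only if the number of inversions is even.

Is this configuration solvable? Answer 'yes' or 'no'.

Inversions (pairs i<j in row-major order where tile[i] > tile[j] > 0): 18
18 is even, so the puzzle is solvable.

Answer: yes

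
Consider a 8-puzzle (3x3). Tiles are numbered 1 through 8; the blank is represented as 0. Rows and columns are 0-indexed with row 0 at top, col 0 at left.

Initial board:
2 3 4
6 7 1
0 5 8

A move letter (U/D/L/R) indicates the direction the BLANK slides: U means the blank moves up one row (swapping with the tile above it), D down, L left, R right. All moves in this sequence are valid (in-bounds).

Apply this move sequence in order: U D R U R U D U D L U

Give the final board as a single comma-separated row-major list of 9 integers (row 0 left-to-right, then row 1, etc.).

Answer: 2, 0, 4, 6, 3, 1, 5, 7, 8

Derivation:
After move 1 (U):
2 3 4
0 7 1
6 5 8

After move 2 (D):
2 3 4
6 7 1
0 5 8

After move 3 (R):
2 3 4
6 7 1
5 0 8

After move 4 (U):
2 3 4
6 0 1
5 7 8

After move 5 (R):
2 3 4
6 1 0
5 7 8

After move 6 (U):
2 3 0
6 1 4
5 7 8

After move 7 (D):
2 3 4
6 1 0
5 7 8

After move 8 (U):
2 3 0
6 1 4
5 7 8

After move 9 (D):
2 3 4
6 1 0
5 7 8

After move 10 (L):
2 3 4
6 0 1
5 7 8

After move 11 (U):
2 0 4
6 3 1
5 7 8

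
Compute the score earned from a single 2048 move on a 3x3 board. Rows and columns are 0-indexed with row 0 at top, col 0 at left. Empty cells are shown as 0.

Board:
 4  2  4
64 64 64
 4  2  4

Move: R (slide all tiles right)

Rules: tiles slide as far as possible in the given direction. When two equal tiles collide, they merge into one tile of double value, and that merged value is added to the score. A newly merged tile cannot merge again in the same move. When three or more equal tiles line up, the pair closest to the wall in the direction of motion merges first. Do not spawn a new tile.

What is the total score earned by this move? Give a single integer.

Slide right:
row 0: [4, 2, 4] -> [4, 2, 4]  score +0 (running 0)
row 1: [64, 64, 64] -> [0, 64, 128]  score +128 (running 128)
row 2: [4, 2, 4] -> [4, 2, 4]  score +0 (running 128)
Board after move:
  4   2   4
  0  64 128
  4   2   4

Answer: 128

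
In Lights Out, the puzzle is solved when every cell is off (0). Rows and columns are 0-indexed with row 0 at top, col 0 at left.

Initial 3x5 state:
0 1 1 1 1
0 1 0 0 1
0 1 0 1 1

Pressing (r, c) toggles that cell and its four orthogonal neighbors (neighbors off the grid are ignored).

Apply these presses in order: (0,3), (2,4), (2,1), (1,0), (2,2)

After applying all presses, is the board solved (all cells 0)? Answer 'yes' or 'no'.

Answer: no

Derivation:
After press 1 at (0,3):
0 1 0 0 0
0 1 0 1 1
0 1 0 1 1

After press 2 at (2,4):
0 1 0 0 0
0 1 0 1 0
0 1 0 0 0

After press 3 at (2,1):
0 1 0 0 0
0 0 0 1 0
1 0 1 0 0

After press 4 at (1,0):
1 1 0 0 0
1 1 0 1 0
0 0 1 0 0

After press 5 at (2,2):
1 1 0 0 0
1 1 1 1 0
0 1 0 1 0

Lights still on: 8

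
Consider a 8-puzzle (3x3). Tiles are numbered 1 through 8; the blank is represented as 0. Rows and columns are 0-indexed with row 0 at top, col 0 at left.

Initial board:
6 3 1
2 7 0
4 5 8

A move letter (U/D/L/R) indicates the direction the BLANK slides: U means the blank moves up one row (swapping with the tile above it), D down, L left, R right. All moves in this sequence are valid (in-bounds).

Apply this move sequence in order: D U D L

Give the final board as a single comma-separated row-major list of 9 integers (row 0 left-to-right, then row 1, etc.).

After move 1 (D):
6 3 1
2 7 8
4 5 0

After move 2 (U):
6 3 1
2 7 0
4 5 8

After move 3 (D):
6 3 1
2 7 8
4 5 0

After move 4 (L):
6 3 1
2 7 8
4 0 5

Answer: 6, 3, 1, 2, 7, 8, 4, 0, 5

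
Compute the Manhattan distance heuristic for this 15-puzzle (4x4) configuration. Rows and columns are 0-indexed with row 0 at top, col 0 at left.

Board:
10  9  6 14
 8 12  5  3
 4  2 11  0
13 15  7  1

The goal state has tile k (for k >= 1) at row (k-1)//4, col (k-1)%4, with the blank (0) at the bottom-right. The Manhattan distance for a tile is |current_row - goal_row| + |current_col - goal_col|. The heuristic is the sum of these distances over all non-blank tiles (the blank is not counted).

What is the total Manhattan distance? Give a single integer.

Tile 10: at (0,0), goal (2,1), distance |0-2|+|0-1| = 3
Tile 9: at (0,1), goal (2,0), distance |0-2|+|1-0| = 3
Tile 6: at (0,2), goal (1,1), distance |0-1|+|2-1| = 2
Tile 14: at (0,3), goal (3,1), distance |0-3|+|3-1| = 5
Tile 8: at (1,0), goal (1,3), distance |1-1|+|0-3| = 3
Tile 12: at (1,1), goal (2,3), distance |1-2|+|1-3| = 3
Tile 5: at (1,2), goal (1,0), distance |1-1|+|2-0| = 2
Tile 3: at (1,3), goal (0,2), distance |1-0|+|3-2| = 2
Tile 4: at (2,0), goal (0,3), distance |2-0|+|0-3| = 5
Tile 2: at (2,1), goal (0,1), distance |2-0|+|1-1| = 2
Tile 11: at (2,2), goal (2,2), distance |2-2|+|2-2| = 0
Tile 13: at (3,0), goal (3,0), distance |3-3|+|0-0| = 0
Tile 15: at (3,1), goal (3,2), distance |3-3|+|1-2| = 1
Tile 7: at (3,2), goal (1,2), distance |3-1|+|2-2| = 2
Tile 1: at (3,3), goal (0,0), distance |3-0|+|3-0| = 6
Sum: 3 + 3 + 2 + 5 + 3 + 3 + 2 + 2 + 5 + 2 + 0 + 0 + 1 + 2 + 6 = 39

Answer: 39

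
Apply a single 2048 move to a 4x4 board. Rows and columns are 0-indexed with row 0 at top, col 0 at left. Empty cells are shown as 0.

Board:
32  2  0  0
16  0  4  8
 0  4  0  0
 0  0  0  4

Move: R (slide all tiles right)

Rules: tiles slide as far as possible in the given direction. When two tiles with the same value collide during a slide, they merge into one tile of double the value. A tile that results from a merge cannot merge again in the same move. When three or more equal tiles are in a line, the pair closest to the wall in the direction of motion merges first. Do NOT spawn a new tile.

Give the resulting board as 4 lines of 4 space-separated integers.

Answer:  0  0 32  2
 0 16  4  8
 0  0  0  4
 0  0  0  4

Derivation:
Slide right:
row 0: [32, 2, 0, 0] -> [0, 0, 32, 2]
row 1: [16, 0, 4, 8] -> [0, 16, 4, 8]
row 2: [0, 4, 0, 0] -> [0, 0, 0, 4]
row 3: [0, 0, 0, 4] -> [0, 0, 0, 4]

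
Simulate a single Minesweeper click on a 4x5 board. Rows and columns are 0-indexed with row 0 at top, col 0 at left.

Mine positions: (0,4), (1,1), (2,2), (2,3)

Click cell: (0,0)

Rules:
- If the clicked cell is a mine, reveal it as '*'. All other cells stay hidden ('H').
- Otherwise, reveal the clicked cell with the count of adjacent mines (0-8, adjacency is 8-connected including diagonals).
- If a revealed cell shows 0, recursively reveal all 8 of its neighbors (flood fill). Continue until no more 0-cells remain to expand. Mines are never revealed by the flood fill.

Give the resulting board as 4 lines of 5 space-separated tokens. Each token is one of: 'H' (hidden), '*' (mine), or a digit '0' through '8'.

1 H H H H
H H H H H
H H H H H
H H H H H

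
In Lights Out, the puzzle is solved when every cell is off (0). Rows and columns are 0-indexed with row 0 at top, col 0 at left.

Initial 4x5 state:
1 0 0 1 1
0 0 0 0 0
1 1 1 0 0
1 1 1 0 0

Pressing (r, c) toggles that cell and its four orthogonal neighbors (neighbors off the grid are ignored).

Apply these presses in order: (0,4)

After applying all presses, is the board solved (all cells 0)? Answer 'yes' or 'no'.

Answer: no

Derivation:
After press 1 at (0,4):
1 0 0 0 0
0 0 0 0 1
1 1 1 0 0
1 1 1 0 0

Lights still on: 8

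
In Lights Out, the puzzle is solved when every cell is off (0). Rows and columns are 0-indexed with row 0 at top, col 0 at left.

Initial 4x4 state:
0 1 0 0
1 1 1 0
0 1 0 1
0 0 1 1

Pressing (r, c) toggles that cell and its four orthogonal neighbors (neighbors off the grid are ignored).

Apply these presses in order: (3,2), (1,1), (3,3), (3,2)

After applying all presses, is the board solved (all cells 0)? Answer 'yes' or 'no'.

After press 1 at (3,2):
0 1 0 0
1 1 1 0
0 1 1 1
0 1 0 0

After press 2 at (1,1):
0 0 0 0
0 0 0 0
0 0 1 1
0 1 0 0

After press 3 at (3,3):
0 0 0 0
0 0 0 0
0 0 1 0
0 1 1 1

After press 4 at (3,2):
0 0 0 0
0 0 0 0
0 0 0 0
0 0 0 0

Lights still on: 0

Answer: yes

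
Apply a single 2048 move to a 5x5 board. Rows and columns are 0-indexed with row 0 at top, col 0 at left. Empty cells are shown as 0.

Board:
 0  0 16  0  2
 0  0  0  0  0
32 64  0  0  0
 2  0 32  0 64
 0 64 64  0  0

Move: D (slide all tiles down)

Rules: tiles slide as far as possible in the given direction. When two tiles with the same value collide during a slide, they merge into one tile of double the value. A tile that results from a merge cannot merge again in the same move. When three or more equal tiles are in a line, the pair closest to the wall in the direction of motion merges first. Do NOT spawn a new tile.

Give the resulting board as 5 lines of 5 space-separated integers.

Answer:   0   0   0   0   0
  0   0   0   0   0
  0   0  16   0   0
 32   0  32   0   2
  2 128  64   0  64

Derivation:
Slide down:
col 0: [0, 0, 32, 2, 0] -> [0, 0, 0, 32, 2]
col 1: [0, 0, 64, 0, 64] -> [0, 0, 0, 0, 128]
col 2: [16, 0, 0, 32, 64] -> [0, 0, 16, 32, 64]
col 3: [0, 0, 0, 0, 0] -> [0, 0, 0, 0, 0]
col 4: [2, 0, 0, 64, 0] -> [0, 0, 0, 2, 64]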